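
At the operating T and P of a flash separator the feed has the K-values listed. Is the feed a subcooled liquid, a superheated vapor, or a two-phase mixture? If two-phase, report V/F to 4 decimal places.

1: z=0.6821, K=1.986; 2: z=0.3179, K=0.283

ΣzᵢKᵢ = 1.4446; Σzᵢ/Kᵢ = 1.4668.
Both exceed 1, so a two-phase solution exists.
Let ψ = V/F and solve Σ zᵢ(Kᵢ−1)/(1+ψ(Kᵢ−1)) = 0.
Binary case is linear: z₁(K₁−1)(1+ψ(K₂−1)) + z₂(K₂−1)(1+ψ(K₁−1)) = 0
⇒ ψ = [z₁(K₁−1)+z₂(K₂−1)] / [−(K₁−1)(K₂−1)] = 0.44462/0.70696 = 0.6289

two-phase, V/F = 0.6289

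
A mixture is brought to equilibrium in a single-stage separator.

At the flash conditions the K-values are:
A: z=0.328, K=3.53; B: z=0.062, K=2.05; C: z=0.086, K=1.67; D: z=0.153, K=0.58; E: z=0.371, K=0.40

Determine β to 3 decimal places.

β = 0.569

Rachford–Rice: g(β) = Σ zᵢ(Kᵢ−1)/(1+β(Kᵢ−1)) = 0.
Feasibility: ΣzᵢKᵢ = 1.666, Σzᵢ/Kᵢ = 1.366 — both > 1, two phases present.
Newton–Raphson from β = 0.5:
  β = 0.500: g = 0.0529, g' = -0.776 → β = 0.568
  β = 0.568: g = 0.0008, g' = -0.754 → β = 0.569
Converged at β = 0.569.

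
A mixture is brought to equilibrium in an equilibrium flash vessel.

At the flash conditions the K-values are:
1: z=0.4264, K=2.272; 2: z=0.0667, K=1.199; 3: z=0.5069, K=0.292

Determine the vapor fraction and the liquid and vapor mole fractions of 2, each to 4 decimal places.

Iterate (Newton) starting at ψ = 0.5:
  ψ = 0.5000: g = -0.21195, g' = -0.8688 → ψ = 0.2560
  ψ = 0.2560: g = -0.01659, g' = -0.7740 → ψ = 0.2346
  ψ = 0.2346: g = 0.00003, g' = -0.7770 → ψ = 0.2347
Converged at ψ = 0.2347.
Compositions from xᵢ = zᵢ/(1+ψ(Kᵢ−1)), yᵢ = Kᵢxᵢ:
  1: x = 0.3284, y = 0.7461
  2: x = 0.0637, y = 0.0764
  3: x = 0.6079, y = 0.1775

ψ = 0.2347, x_2 = 0.0637, y_2 = 0.0764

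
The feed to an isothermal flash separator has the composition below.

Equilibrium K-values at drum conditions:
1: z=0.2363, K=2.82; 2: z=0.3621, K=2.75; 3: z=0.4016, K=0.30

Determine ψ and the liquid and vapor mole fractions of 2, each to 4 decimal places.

Newton iteration, ψ⁰ = 0.5:
  ψ = 0.5000: g = 0.13063, g' = -0.9957 → ψ = 0.6312
  ψ = 0.6312: g = -0.00241, g' = -1.0515 → ψ = 0.6289
Converged at ψ = 0.6289.
Compositions from xᵢ = zᵢ/(1+ψ(Kᵢ−1)), yᵢ = Kᵢxᵢ:
  1: x = 0.1102, y = 0.3107
  2: x = 0.1724, y = 0.4741
  3: x = 0.7174, y = 0.2152

ψ = 0.6289, x_2 = 0.1724, y_2 = 0.4741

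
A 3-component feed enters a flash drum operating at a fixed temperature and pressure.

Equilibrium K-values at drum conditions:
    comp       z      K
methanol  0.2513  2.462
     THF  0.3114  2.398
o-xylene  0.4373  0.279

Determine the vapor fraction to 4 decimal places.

ψ = 0.4738

Let ψ = V/F and solve Σ zᵢ(Kᵢ−1)/(1+ψ(Kᵢ−1)) = 0.
g(0) = ΣzᵢKᵢ − 1 = 0.4874 and g(1) = 1 − Σzᵢ/Kᵢ = -0.7993, so a root lies in (0, 1).
Newton–Raphson from ψ = 0.34:
  ψ = 0.3400: g = 0.12281, g' = -0.9182 → ψ = 0.4737
  ψ = 0.4737: g = 0.00009, g' = -0.9321 → ψ = 0.4738
Converged at ψ = 0.4738.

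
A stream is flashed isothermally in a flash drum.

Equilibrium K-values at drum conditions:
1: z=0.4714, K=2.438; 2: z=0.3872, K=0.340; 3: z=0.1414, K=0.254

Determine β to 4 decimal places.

β = 0.3220

Material balance + equilibrium reduce to Σ zᵢ(Kᵢ−1)/(1+β(Kᵢ−1)) = 0.
Feasibility: ΣzᵢKᵢ = 1.3168, Σzᵢ/Kᵢ = 1.8889 — both > 1, two phases present.
Iterate (Newton) starting at β = 0.5:
  β = 0.5000: g = -0.15532, g' = -0.9058 → β = 0.3285
  β = 0.3285: g = -0.00565, g' = -0.8627 → β = 0.3220
Converged at β = 0.3220.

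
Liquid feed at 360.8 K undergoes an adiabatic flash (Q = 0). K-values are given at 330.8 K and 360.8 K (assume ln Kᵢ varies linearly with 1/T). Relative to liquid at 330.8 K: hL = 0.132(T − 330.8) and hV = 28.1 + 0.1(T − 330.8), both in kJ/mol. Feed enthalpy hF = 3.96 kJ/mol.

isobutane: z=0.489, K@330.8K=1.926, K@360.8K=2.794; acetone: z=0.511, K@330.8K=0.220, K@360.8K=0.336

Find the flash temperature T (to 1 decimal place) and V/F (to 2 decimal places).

Adiabatic flash: solve Rachford–Rice at each trial T, then check hF = ψ·hV(T) + (1−ψ)·hL(T).
  T = 330.8 K: K = (1.926, 0.220), RR gives ψ = 0.075, H_out = 2.110 kJ/mol
  T = 360.8 K: K = (2.794, 0.336), RR gives ψ = 0.452, H_out = 16.217 kJ/mol
  T = 345.8 K: K = (2.339, 0.274), RR gives ψ = 0.292, H_out = 10.049 kJ/mol
  T = 338.3 K: K = (2.127, 0.246), RR gives ψ = 0.195, H_out = 6.432 kJ/mol
  T = 334.6 K: K = (2.026, 0.233), RR gives ψ = 0.140, H_out = 4.412 kJ/mol
  T = 332.7 K: K = (1.976, 0.226), RR gives ψ = 0.109, H_out = 3.294 kJ/mol
Linear interpolation between T = 332.7 (H_out = 3.294) and T = 334.6 (H_out = 4.412) on hF = 3.96 gives T ≈ 333.8 K, at which ψ = 0.13.

T = 333.8 K, V/F = 0.13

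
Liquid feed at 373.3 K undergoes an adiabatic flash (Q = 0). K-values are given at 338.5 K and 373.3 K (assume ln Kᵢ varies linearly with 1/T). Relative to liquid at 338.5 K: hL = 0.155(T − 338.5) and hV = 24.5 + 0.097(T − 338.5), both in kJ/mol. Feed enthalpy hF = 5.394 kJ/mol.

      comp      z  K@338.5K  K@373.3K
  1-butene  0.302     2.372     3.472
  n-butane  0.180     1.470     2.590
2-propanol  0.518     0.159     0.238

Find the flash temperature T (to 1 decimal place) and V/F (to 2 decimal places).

T = 346.9 K, V/F = 0.17

Adiabatic flash: solve Rachford–Rice at each trial T, then check hF = ψ·hV(T) + (1−ψ)·hL(T).
  T = 338.5 K: K = (2.372, 1.470, 0.159), RR gives ψ = 0.067, H_out = 1.637 kJ/mol
  T = 373.3 K: K = (3.472, 2.590, 0.238), RR gives ψ = 0.386, H_out = 14.075 kJ/mol
  T = 355.9 K: K = (2.897, 1.978, 0.196), RR gives ψ = 0.258, H_out = 8.760 kJ/mol
  T = 347.2 K: K = (2.628, 1.712, 0.177), RR gives ψ = 0.174, H_out = 5.516 kJ/mol
  T = 342.9 K: K = (2.500, 1.589, 0.168), RR gives ψ = 0.124, H_out = 3.694 kJ/mol
  T = 345.0 K: K = (2.562, 1.648, 0.173), RR gives ψ = 0.149, H_out = 4.605 kJ/mol
Linear interpolation between T = 345.0 (H_out = 4.605) and T = 347.2 (H_out = 5.516) on hF = 5.394 gives T ≈ 346.9 K, at which ψ = 0.17.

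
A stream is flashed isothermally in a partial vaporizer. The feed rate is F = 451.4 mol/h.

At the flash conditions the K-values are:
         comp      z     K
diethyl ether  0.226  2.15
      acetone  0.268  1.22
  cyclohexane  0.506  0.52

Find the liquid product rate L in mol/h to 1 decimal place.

L = 362.3 mol/h

Iterate (Newton) starting at β = 0.5:
  β = 0.500: g = -0.1014, g' = -0.333 → β = 0.195
  β = 0.195: g = 0.0008, g' = -0.353 → β = 0.197
Converged at β = 0.197.
Then V = β·F = 0.1975·451.4 = 89.1 mol/h and L = F − V = 362.3 mol/h.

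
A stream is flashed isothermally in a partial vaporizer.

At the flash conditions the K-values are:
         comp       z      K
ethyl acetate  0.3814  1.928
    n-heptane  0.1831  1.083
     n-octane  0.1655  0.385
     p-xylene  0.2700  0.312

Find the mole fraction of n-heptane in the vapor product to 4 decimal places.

y_n-heptane = 0.1956

Material balance + equilibrium reduce to Σ zᵢ(Kᵢ−1)/(1+ψ(Kᵢ−1)) = 0.
g(0) = ΣzᵢKᵢ − 1 = 0.0816 and g(1) = 1 − Σzᵢ/Kᵢ = -0.6621, so a root lies in (0, 1).
Newton iteration, ψ⁰ = 0.5:
  ψ = 0.5000: g = -0.17380, g' = -0.5819 → ψ = 0.2013
  ψ = 0.2013: g = -0.01863, g' = -0.4881 → ψ = 0.1632
Converged at ψ = 0.1632.
Compositions from xᵢ = zᵢ/(1+ψ(Kᵢ−1)), yᵢ = Kᵢxᵢ:
  ethyl acetate: x = 0.3312, y = 0.6386
  n-heptane: x = 0.1807, y = 0.1956
  n-octane: x = 0.1840, y = 0.0708
  p-xylene: x = 0.3041, y = 0.0949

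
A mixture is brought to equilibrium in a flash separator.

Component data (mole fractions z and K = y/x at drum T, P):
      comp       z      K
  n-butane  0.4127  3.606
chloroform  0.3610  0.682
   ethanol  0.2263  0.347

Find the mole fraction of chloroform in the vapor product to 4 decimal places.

y_chloroform = 0.3100

Let β = V/F and solve Σ zᵢ(Kᵢ−1)/(1+β(Kᵢ−1)) = 0.
Check two-phase: ΣzᵢKᵢ = 1.8129 > 1 and Σzᵢ/Kᵢ = 1.2959 > 1, so g(0) = 0.8129 > 0 and g(1) = -0.2959 < 0.
Iterate (Newton) starting at β = 0.5:
  β = 0.5000: g = 0.11108, g' = -0.7928 → β = 0.6401
  β = 0.6401: g = 0.00504, g' = -0.7361 → β = 0.6470
Converged at β = 0.6470.
Compositions from xᵢ = zᵢ/(1+β(Kᵢ−1)), yᵢ = Kᵢxᵢ:
  n-butane: x = 0.1536, y = 0.5541
  chloroform: x = 0.4545, y = 0.3100
  ethanol: x = 0.3918, y = 0.1360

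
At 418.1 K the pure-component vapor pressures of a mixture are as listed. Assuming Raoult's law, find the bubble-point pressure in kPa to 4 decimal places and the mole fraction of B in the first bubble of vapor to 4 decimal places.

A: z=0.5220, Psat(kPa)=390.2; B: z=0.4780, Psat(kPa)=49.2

At the bubble point ψ → 0, so ΣzᵢKᵢ = 1 with Kᵢ = Pᵢˢᵃᵗ/P ⇒ P = ΣzᵢPᵢˢᵃᵗ.
P = 0.5220·390.2 + 0.4780·49.2 = 227.2020 kPa
yᵢ = zᵢPᵢˢᵃᵗ/P ⇒ y_B = 0.4780·49.2/227.2020 = 0.1035

Pbub = 227.2020 kPa, y_B = 0.1035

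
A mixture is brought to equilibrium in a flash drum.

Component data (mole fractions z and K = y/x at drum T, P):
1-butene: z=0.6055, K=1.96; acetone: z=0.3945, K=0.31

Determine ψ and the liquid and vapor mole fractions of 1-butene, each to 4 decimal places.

ψ = 0.4666, x_1-butene = 0.4182, y_1-butene = 0.8196

Let ψ = V/F and solve Σ zᵢ(Kᵢ−1)/(1+ψ(Kᵢ−1)) = 0.
Check two-phase: ΣzᵢKᵢ = 1.3091 > 1 and Σzᵢ/Kᵢ = 1.5815 > 1, so g(0) = 0.3091 > 0 and g(1) = -0.5815 < 0.
Binary case is linear: z₁(K₁−1)(1+ψ(K₂−1)) + z₂(K₂−1)(1+ψ(K₁−1)) = 0
⇒ ψ = [z₁(K₁−1)+z₂(K₂−1)] / [−(K₁−1)(K₂−1)] = 0.30908/0.66240 = 0.4666
Compositions from xᵢ = zᵢ/(1+ψ(Kᵢ−1)), yᵢ = Kᵢxᵢ:
  1-butene: x = 0.4182, y = 0.8196
  acetone: x = 0.5818, y = 0.1804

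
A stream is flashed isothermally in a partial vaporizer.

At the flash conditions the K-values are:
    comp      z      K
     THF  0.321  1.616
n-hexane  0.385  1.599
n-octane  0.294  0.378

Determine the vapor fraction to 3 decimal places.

Newton iteration, ψ⁰ = 0.5:
  ψ = 0.500: g = 0.0632, g' = -0.393 → ψ = 0.661
  ψ = 0.661: g = -0.0048, g' = -0.460 → ψ = 0.651
  ψ = 0.651: g = -0.0000, g' = -0.454 → ψ = 0.650
Converged at ψ = 0.650.

ψ = 0.650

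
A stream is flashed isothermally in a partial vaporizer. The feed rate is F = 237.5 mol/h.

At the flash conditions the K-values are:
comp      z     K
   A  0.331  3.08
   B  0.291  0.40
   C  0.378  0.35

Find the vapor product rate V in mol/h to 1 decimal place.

V = 48.7 mol/h

Material balance + equilibrium reduce to Σ zᵢ(Kᵢ−1)/(1+β(Kᵢ−1)) = 0.
Check two-phase: ΣzᵢKᵢ = 1.268 > 1 and Σzᵢ/Kᵢ = 1.915 > 1, so g(0) = 0.268 > 0 and g(1) = -0.915 < 0.
Iterate (Newton) starting at β = 0.5:
  β = 0.500: g = -0.2759, g' = -0.908 → β = 0.196
  β = 0.196: g = 0.0094, g' = -1.067 → β = 0.205
Converged at β = 0.205.
Then V = β·F = 0.2051·237.5 = 48.7 mol/h and L = F − V = 188.8 mol/h.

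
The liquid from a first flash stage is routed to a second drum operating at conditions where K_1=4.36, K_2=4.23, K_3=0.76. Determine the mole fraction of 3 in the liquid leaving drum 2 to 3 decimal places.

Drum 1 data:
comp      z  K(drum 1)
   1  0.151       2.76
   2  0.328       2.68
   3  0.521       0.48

Drum 1:
Newton–Raphson from ψ₁ = 0.45:
  ψ₁ = 0.450: g = 0.1084, g' = -0.686 → ψ₁ = 0.608
  ψ₁ = 0.608: g = 0.0048, g' = -0.637 → ψ₁ = 0.616
Converged at ψ₁ = 0.616.
Drum-1 compositions:
  1: x = 0.072, y = 0.200
  2: x = 0.161, y = 0.432
  3: x = 0.766, y = 0.368
Drum-2 feed = drum-1 liquid: z₂ = (0.0725, 0.1612, 0.7663).
Drum 2:
Rachford–Rice: g(ψ₂) = Σ zᵢ(Kᵢ−1)/(1+ψ₂(Kᵢ−1)) = 0.
Feasibility: ΣzᵢKᵢ = 1.580, Σzᵢ/Kᵢ = 1.063 — both > 1, two phases present.
Newton–Raphson from ψ₂ = 0.5:
  ψ₂ = 0.500: g = 0.0811, g' = -0.417 → ψ₂ = 0.694
  ψ₂ = 0.694: g = 0.0130, g' = -0.297 → ψ₂ = 0.738
  ψ₂ = 0.738: g = 0.0004, g' = -0.280 → ψ₂ = 0.739
Converged at ψ₂ = 0.739.
  1: x = 0.021, y = 0.091
  2: x = 0.048, y = 0.201
  3: x = 0.932, y = 0.708

x_3 (drum 2) = 0.932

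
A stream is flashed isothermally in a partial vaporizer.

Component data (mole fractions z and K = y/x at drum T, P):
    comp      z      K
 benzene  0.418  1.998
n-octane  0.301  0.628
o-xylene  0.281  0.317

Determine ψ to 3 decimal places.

Let ψ = V/F and solve Σ zᵢ(Kᵢ−1)/(1+ψ(Kᵢ−1)) = 0.
Check two-phase: ΣzᵢKᵢ = 1.113 > 1 and Σzᵢ/Kᵢ = 1.575 > 1, so g(0) = 0.113 > 0 and g(1) = -0.575 < 0.
Iterate (Newton) starting at ψ = 0.5:
  ψ = 0.500: g = -0.1507, g' = -0.550 → ψ = 0.226
  ψ = 0.226: g = -0.0089, g' = -0.510 → ψ = 0.209
Converged at ψ = 0.209.

ψ = 0.209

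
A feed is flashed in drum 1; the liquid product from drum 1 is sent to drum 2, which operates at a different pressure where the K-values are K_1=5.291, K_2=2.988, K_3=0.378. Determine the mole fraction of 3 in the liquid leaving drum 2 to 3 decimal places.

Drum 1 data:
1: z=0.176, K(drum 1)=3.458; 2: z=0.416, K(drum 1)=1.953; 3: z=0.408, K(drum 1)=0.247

x_3 (drum 2) = 0.792

Drum 1:
Rachford–Rice: g(ψ₁) = Σ zᵢ(Kᵢ−1)/(1+ψ₁(Kᵢ−1)) = 0.
g(0) = ΣzᵢKᵢ − 1 = 0.522 and g(1) = 1 − Σzᵢ/Kᵢ = -0.916, so a root lies in (0, 1).
Iterate (Newton) starting at ψ₁ = 0.5:
  ψ₁ = 0.500: g = -0.0302, g' = -0.982 → ψ₁ = 0.469
Converged at ψ₁ = 0.469.
Drum-1 compositions:
  1: x = 0.082, y = 0.283
  2: x = 0.288, y = 0.561
  3: x = 0.631, y = 0.156
Drum-2 feed = drum-1 liquid: z₂ = (0.0818, 0.2875, 0.6307).
Drum 2:
Let ψ₂ = V/F and solve Σ zᵢ(Kᵢ−1)/(1+ψ₂(Kᵢ−1)) = 0.
Feasibility: ΣzᵢKᵢ = 1.530, Σzᵢ/Kᵢ = 1.780 — both > 1, two phases present.
Iterate (Newton) starting at ψ₂ = 0.34:
  ψ₂ = 0.340: g = -0.0138, g' = -1.046 → ψ₂ = 0.327
Converged at ψ₂ = 0.327.
  1: x = 0.034, y = 0.180
  2: x = 0.174, y = 0.521
  3: x = 0.792, y = 0.299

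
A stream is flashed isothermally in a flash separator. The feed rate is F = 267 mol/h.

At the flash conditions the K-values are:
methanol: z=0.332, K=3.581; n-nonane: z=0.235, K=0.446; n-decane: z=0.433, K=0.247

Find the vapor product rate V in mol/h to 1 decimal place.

V = 60.2 mol/h

Rachford–Rice: g(ψ) = Σ zᵢ(Kᵢ−1)/(1+ψ(Kᵢ−1)) = 0.
Feasibility: ΣzᵢKᵢ = 1.401, Σzᵢ/Kᵢ = 2.373 — both > 1, two phases present.
Newton–Raphson from ψ = 0.5:
  ψ = 0.500: g = -0.3289, g' = -1.191 → ψ = 0.224
  ψ = 0.224: g = 0.0023, g' = -1.338 → ψ = 0.226
Converged at ψ = 0.226.
Then V = ψ·F = 0.2256·267 = 60.2 mol/h and L = F − V = 206.8 mol/h.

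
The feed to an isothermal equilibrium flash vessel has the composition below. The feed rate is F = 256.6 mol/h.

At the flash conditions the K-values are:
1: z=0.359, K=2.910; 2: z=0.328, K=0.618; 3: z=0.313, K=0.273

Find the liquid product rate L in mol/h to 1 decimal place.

L = 178.6 mol/h

Iterate (Newton) starting at ψ = 0.31:
  ψ = 0.310: g = -0.0052, g' = -0.854 → ψ = 0.304
Converged at ψ = 0.304.
Then V = ψ·F = 0.3039·256.6 = 78.0 mol/h and L = F − V = 178.6 mol/h.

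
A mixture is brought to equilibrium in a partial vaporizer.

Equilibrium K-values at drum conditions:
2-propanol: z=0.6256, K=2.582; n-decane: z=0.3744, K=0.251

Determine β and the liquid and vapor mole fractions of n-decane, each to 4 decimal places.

Let β = V/F and solve Σ zᵢ(Kᵢ−1)/(1+β(Kᵢ−1)) = 0.
Feasibility: ΣzᵢKᵢ = 1.7093, Σzᵢ/Kᵢ = 1.7339 — both > 1, two phases present.
Newton–Raphson from β = 0.52:
  β = 0.5200: g = 0.08368, g' = -1.0348 → β = 0.6009
  β = 0.6009: g = -0.00252, g' = -1.1060 → β = 0.5986
Converged at β = 0.5986.
Compositions from xᵢ = zᵢ/(1+β(Kᵢ−1)), yᵢ = Kᵢxᵢ:
  2-propanol: x = 0.3213, y = 0.8297
  n-decane: x = 0.6787, y = 0.1703

β = 0.5986, x_n-decane = 0.6787, y_n-decane = 0.1703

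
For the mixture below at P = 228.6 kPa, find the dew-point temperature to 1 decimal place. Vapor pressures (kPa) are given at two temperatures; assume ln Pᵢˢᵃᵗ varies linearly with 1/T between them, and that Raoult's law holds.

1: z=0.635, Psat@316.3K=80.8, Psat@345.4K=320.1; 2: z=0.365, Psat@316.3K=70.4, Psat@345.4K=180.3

T = 343.0 K

Dew-point temperature: Σzᵢ·P/Pᵢˢᵃᵗ(T) = 1. Interpolate ln Pᵢˢᵃᵗ = aᵢ + bᵢ/T.
  T = 316.3 K: ΣzᵢP/Pᵢˢᵃᵗ = 2.9818
  T = 345.4 K: ΣzᵢP/Pᵢˢᵃᵗ = 0.9163
  T = 330.9 K: ΣzᵢP/Pᵢˢᵃᵗ = 1.5979
  T = 338.1 K: ΣzᵢP/Pᵢˢᵃᵗ = 1.2035
  T = 341.8 K: ΣzᵢP/Pᵢˢᵃᵗ = 1.0463
  T = 343.6 K: ΣzᵢP/Pᵢˢᵃᵗ = 0.9787
Interpolating between 341.8 K and 343.6 K gives T ≈ 343.0 K.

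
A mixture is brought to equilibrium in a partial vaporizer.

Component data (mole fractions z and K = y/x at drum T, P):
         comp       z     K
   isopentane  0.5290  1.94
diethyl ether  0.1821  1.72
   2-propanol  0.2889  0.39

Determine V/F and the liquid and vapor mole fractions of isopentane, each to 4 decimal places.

Rachford–Rice: g(V/F) = Σ zᵢ(Kᵢ−1)/(1+V/F(Kᵢ−1)) = 0.
Check two-phase: ΣzᵢKᵢ = 1.4521 > 1 and Σzᵢ/Kᵢ = 1.1193 > 1, so g(0) = 0.4521 > 0 and g(1) = -0.1193 < 0.
Newton iteration, V/F⁰ = 0.5:
  V/F = 0.5000: g = 0.18111, g' = -0.4899 → V/F = 0.8697
  V/F = 0.8697: g = -0.02114, g' = -0.6649 → V/F = 0.8379
  V/F = 0.8379: g = -0.00052, g' = -0.6328 → V/F = 0.8371
Converged at V/F = 0.8371.
Compositions from xᵢ = zᵢ/(1+V/F(Kᵢ−1)), yᵢ = Kᵢxᵢ:
  isopentane: x = 0.2961, y = 0.5743
  diethyl ether: x = 0.1136, y = 0.1954
  2-propanol: x = 0.5903, y = 0.2302

V/F = 0.8371, x_isopentane = 0.2961, y_isopentane = 0.5743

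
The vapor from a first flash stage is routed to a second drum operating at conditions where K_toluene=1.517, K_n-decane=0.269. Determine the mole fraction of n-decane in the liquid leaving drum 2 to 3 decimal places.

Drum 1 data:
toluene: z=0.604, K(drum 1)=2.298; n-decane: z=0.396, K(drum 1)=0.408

x_n-decane (drum 2) = 0.414

Drum 1:
Let ψ₁ = V/F and solve Σ zᵢ(Kᵢ−1)/(1+ψ₁(Kᵢ−1)) = 0.
g(0) = ΣzᵢKᵢ − 1 = 0.550 and g(1) = 1 − Σzᵢ/Kᵢ = -0.233, so a root lies in (0, 1).
Binary case is linear: z₁(K₁−1)(1+ψ₁(K₂−1)) + z₂(K₂−1)(1+ψ₁(K₁−1)) = 0
⇒ ψ₁ = [z₁(K₁−1)+z₂(K₂−1)] / [−(K₁−1)(K₂−1)] = 0.5496/0.7684 = 0.715
Drum-1 compositions:
  toluene: x = 0.313, y = 0.720
  n-decane: x = 0.687, y = 0.280
Drum-2 feed = drum-1 vapor: z₂ = (0.7198, 0.2802).
Drum 2:
Material balance + equilibrium reduce to Σ zᵢ(Kᵢ−1)/(1+ψ₂(Kᵢ−1)) = 0.
g(0) = ΣzᵢKᵢ − 1 = 0.167 and g(1) = 1 − Σzᵢ/Kᵢ = -0.516, so a root lies in (0, 1).
Newton–Raphson from ψ₂ = 0.5:
  ψ₂ = 0.500: g = -0.0271, g' = -0.493 → ψ₂ = 0.445
  ψ₂ = 0.445: g = -0.0011, g' = -0.456 → ψ₂ = 0.443
Converged at ψ₂ = 0.443.
  toluene: x = 0.586, y = 0.889
  n-decane: x = 0.414, y = 0.111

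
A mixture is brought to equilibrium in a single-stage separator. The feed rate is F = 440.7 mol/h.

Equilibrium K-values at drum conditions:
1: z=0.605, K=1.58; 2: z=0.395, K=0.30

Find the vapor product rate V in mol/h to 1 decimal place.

Material balance + equilibrium reduce to Σ zᵢ(Kᵢ−1)/(1+ψ(Kᵢ−1)) = 0.
Check two-phase: ΣzᵢKᵢ = 1.074 > 1 and Σzᵢ/Kᵢ = 1.700 > 1, so g(0) = 0.074 > 0 and g(1) = -0.700 < 0.
Binary case is linear: z₁(K₁−1)(1+ψ(K₂−1)) + z₂(K₂−1)(1+ψ(K₁−1)) = 0
⇒ ψ = [z₁(K₁−1)+z₂(K₂−1)] / [−(K₁−1)(K₂−1)] = 0.0744/0.4060 = 0.183
Then V = ψ·F = 0.1833·440.7 = 80.8 mol/h and L = F − V = 359.9 mol/h.

V = 80.8 mol/h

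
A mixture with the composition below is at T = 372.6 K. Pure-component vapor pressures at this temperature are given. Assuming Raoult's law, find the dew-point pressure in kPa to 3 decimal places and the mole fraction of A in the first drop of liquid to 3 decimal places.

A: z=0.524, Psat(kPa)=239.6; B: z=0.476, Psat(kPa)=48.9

Pdew = 83.885 kPa, x_A = 0.183

At the dew point ψ → 1, so Σzᵢ/Kᵢ = 1 with Kᵢ = Pᵢˢᵃᵗ/P ⇒ 1/P = Σzᵢ/Pᵢˢᵃᵗ.
1/P = 0.524/239.6 + 0.476/48.9 = 0.011921 ⇒ P = 83.885 kPa
xᵢ = zᵢP/Pᵢˢᵃᵗ ⇒ x_A = 0.524·83.885/239.6 = 0.183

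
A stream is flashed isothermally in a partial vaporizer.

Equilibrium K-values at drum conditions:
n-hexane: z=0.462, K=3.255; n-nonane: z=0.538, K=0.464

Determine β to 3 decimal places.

Let β = V/F and solve Σ zᵢ(Kᵢ−1)/(1+β(Kᵢ−1)) = 0.
Check two-phase: ΣzᵢKᵢ = 1.753 > 1 and Σzᵢ/Kᵢ = 1.301 > 1, so g(0) = 0.753 > 0 and g(1) = -0.301 < 0.
Newton–Raphson from β = 0.5:
  β = 0.500: g = 0.0957, g' = -0.807 → β = 0.619
  β = 0.619: g = 0.0036, g' = -0.756 → β = 0.623
Converged at β = 0.623.

β = 0.623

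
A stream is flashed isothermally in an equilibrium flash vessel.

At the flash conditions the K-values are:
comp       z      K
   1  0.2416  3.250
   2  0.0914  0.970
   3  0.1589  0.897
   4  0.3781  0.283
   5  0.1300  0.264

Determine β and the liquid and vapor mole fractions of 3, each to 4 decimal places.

Material balance + equilibrium reduce to Σ zᵢ(Kᵢ−1)/(1+β(Kᵢ−1)) = 0.
Check two-phase: ΣzᵢKᵢ = 1.1577 > 1 and Σzᵢ/Kᵢ = 2.1742 > 1, so g(0) = 0.1577 > 0 and g(1) = -1.1742 < 0.
Iterate (Newton) starting at β = 0.49:
  β = 0.4900: g = -0.32905, g' = -0.9129 → β = 0.1295
  β = 0.1295: g = -0.00305, g' = -1.0574 → β = 0.1267
Converged at β = 0.1267.
Compositions from xᵢ = zᵢ/(1+β(Kᵢ−1)), yᵢ = Kᵢxᵢ:
  1: x = 0.1880, y = 0.6110
  2: x = 0.0917, y = 0.0890
  3: x = 0.1610, y = 0.1444
  4: x = 0.4159, y = 0.1177
  5: x = 0.1434, y = 0.0378

β = 0.1267, x_3 = 0.1610, y_3 = 0.1444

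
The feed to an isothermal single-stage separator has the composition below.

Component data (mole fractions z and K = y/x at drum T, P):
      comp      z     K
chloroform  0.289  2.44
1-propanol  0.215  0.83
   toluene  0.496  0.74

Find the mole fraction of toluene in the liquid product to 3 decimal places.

x_toluene = 0.614

Rachford–Rice: g(V/F) = Σ zᵢ(Kᵢ−1)/(1+V/F(Kᵢ−1)) = 0.
g(0) = ΣzᵢKᵢ − 1 = 0.251 and g(1) = 1 − Σzᵢ/Kᵢ = -0.048, so a root lies in (0, 1).
Newton–Raphson from V/F = 0.33:
  V/F = 0.330: g = 0.1023, g' = -0.322 → V/F = 0.647
  V/F = 0.647: g = 0.0193, g' = -0.217 → V/F = 0.736
  V/F = 0.736: g = 0.0008, g' = -0.201 → V/F = 0.740
Converged at V/F = 0.740.
Compositions from xᵢ = zᵢ/(1+V/F(Kᵢ−1)), yᵢ = Kᵢxᵢ:
  chloroform: x = 0.140, y = 0.341
  1-propanol: x = 0.246, y = 0.204
  toluene: x = 0.614, y = 0.454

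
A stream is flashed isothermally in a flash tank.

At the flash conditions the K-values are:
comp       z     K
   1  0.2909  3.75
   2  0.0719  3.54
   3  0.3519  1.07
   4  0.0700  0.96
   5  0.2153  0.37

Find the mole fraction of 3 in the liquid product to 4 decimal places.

Newton iteration, β⁰ = 0.57:
  β = 0.5700: g = 0.19537, g' = -0.6209 → β = 0.8847
  β = 0.8847: g = 0.00316, g' = -0.6684 → β = 0.8894
Converged at β = 0.8894.
Compositions from xᵢ = zᵢ/(1+β(Kᵢ−1)), yᵢ = Kᵢxᵢ:
  1: x = 0.0844, y = 0.3166
  2: x = 0.0221, y = 0.0781
  3: x = 0.3313, y = 0.3545
  4: x = 0.0726, y = 0.0697
  5: x = 0.4897, y = 0.1812

x_3 = 0.3313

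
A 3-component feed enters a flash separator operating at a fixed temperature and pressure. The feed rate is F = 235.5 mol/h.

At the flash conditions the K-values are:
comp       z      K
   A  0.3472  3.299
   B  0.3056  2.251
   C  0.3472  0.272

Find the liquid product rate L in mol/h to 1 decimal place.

L = 71.8 mol/h

Iterate (Newton) starting at ψ = 0.5:
  ψ = 0.5000: g = 0.20912, g' = -1.0331 → ψ = 0.7024
  ψ = 0.7024: g = -0.00852, g' = -1.1746 → ψ = 0.6952
  ψ = 0.6952: g = -0.00004, g' = -1.1629 → ψ = 0.6951
Converged at ψ = 0.6951.
Then V = ψ·F = 0.6951·235.5 = 163.7 mol/h and L = F − V = 71.8 mol/h.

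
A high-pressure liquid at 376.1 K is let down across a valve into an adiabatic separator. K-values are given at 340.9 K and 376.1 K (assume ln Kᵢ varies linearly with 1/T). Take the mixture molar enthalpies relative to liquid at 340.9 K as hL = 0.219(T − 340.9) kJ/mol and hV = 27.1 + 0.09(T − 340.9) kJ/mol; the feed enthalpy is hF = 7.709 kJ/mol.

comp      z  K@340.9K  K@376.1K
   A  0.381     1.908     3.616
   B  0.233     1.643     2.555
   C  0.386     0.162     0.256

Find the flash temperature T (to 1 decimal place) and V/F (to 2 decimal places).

T = 342.1 K, V/F = 0.28

Adiabatic flash: solve Rachford–Rice at each trial T, then check hF = ψ·hV(T) + (1−ψ)·hL(T).
  T = 340.9 K: K = (1.908, 1.643, 0.162), RR gives ψ = 0.253, H_out = 6.844 kJ/mol
  T = 376.1 K: K = (3.616, 2.555, 0.256), RR gives ψ = 0.645, H_out = 22.253 kJ/mol
  T = 358.5 K: K = (2.668, 2.071, 0.206), RR gives ψ = 0.501, H_out = 16.286 kJ/mol
  T = 349.7 K: K = (2.266, 1.850, 0.183), RR gives ψ = 0.400, H_out = 12.305 kJ/mol
  T = 345.3 K: K = (2.082, 1.745, 0.172), RR gives ψ = 0.334, H_out = 9.832 kJ/mol
  T = 343.1 K: K = (1.993, 1.693, 0.167), RR gives ψ = 0.296, H_out = 8.416 kJ/mol
Linear interpolation between T = 340.9 (H_out = 6.844) and T = 343.1 (H_out = 8.416) on hF = 7.709 gives T ≈ 342.1 K, at which ψ = 0.28.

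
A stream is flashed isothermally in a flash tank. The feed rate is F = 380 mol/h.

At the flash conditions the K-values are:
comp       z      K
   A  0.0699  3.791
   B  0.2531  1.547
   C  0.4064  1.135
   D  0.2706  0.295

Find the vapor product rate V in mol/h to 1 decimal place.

Newton–Raphson from β = 0.5:
  β = 0.5000: g = -0.05308, g' = -0.4689 → β = 0.3868
  β = 0.3868: g = -0.00207, g' = -0.4384 → β = 0.3821
Converged at β = 0.3821.
Then V = β·F = 0.3821·380 = 145.2 mol/h and L = F − V = 234.8 mol/h.

V = 145.2 mol/h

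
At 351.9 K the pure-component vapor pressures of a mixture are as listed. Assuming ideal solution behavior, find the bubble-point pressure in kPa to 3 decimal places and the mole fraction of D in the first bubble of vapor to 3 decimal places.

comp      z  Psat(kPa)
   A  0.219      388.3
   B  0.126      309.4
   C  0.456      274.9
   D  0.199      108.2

At the bubble point ψ → 0, so ΣzᵢKᵢ = 1 with Kᵢ = Pᵢˢᵃᵗ/P ⇒ P = ΣzᵢPᵢˢᵃᵗ.
P = 0.219·388.3 + 0.126·309.4 + 0.456·274.9 + 0.199·108.2 = 270.908 kPa
yᵢ = zᵢPᵢˢᵃᵗ/P ⇒ y_D = 0.199·108.2/270.908 = 0.079

Pbub = 270.908 kPa, y_D = 0.079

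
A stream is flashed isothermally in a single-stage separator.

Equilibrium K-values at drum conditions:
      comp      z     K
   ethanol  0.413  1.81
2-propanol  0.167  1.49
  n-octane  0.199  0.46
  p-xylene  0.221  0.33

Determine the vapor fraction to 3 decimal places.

ψ = 0.360

Material balance + equilibrium reduce to Σ zᵢ(Kᵢ−1)/(1+ψ(Kᵢ−1)) = 0.
g(0) = ΣzᵢKᵢ − 1 = 0.161 and g(1) = 1 − Σzᵢ/Kᵢ = -0.443, so a root lies in (0, 1).
Iterate (Newton) starting at ψ = 0.5:
  ψ = 0.500: g = -0.0660, g' = -0.496 → ψ = 0.367
  ψ = 0.367: g = -0.0031, g' = -0.455 → ψ = 0.360
Converged at ψ = 0.360.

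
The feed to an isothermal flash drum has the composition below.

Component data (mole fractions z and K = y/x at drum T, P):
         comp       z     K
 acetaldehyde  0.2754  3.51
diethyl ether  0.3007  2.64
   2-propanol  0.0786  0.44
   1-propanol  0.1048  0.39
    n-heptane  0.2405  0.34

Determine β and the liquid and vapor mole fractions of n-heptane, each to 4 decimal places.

Let β = V/F and solve Σ zᵢ(Kᵢ−1)/(1+β(Kᵢ−1)) = 0.
Feasibility: ΣzᵢKᵢ = 1.9177, Σzᵢ/Kᵢ = 1.3471 — both > 1, two phases present.
Newton iteration, β⁰ = 0.51:
  β = 0.5100: g = 0.17803, g' = -0.9421 → β = 0.6990
  β = 0.6990: g = 0.00228, g' = -0.9504 → β = 0.7014
Converged at β = 0.7014.
Compositions from xᵢ = zᵢ/(1+β(Kᵢ−1)), yᵢ = Kᵢxᵢ:
  acetaldehyde: x = 0.0998, y = 0.3502
  diethyl ether: x = 0.1398, y = 0.3692
  2-propanol: x = 0.1294, y = 0.0570
  1-propanol: x = 0.1832, y = 0.0714
  n-heptane: x = 0.4478, y = 0.1522

β = 0.7014, x_n-heptane = 0.4478, y_n-heptane = 0.1522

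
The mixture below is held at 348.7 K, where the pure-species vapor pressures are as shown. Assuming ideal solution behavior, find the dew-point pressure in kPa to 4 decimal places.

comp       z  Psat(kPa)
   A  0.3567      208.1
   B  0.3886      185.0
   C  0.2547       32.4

Pdew = 85.6477 kPa

At the dew point ψ → 1, so Σzᵢ/Kᵢ = 1 with Kᵢ = Pᵢˢᵃᵗ/P ⇒ 1/P = Σzᵢ/Pᵢˢᵃᵗ.
1/P = 0.3567/208.1 + 0.3886/185.0 + 0.2547/32.4 = 0.0116757 ⇒ P = 85.6477 kPa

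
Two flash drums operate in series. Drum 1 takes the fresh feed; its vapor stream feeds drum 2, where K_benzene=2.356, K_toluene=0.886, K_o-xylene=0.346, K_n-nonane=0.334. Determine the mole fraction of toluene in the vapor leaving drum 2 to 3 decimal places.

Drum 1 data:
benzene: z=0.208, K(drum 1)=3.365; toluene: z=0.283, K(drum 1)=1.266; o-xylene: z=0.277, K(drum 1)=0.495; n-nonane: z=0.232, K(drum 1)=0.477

y_toluene (drum 2) = 0.302

Drum 1:
Newton–Raphson from ψ₁ = 0.54:
  ψ₁ = 0.540: g = -0.0796, g' = -0.496 → ψ₁ = 0.380
  ψ₁ = 0.380: g = 0.0031, g' = -0.546 → ψ₁ = 0.385
Converged at ψ₁ = 0.385.
Drum-1 compositions:
  benzene: x = 0.109, y = 0.366
  toluene: x = 0.257, y = 0.325
  o-xylene: x = 0.344, y = 0.170
  n-nonane: x = 0.291, y = 0.139
Drum-2 feed = drum-1 vapor: z₂ = (0.3662, 0.3250, 0.1702, 0.1386).
Drum 2:
Material balance + equilibrium reduce to Σ zᵢ(Kᵢ−1)/(1+ψ₂(Kᵢ−1)) = 0.
g(0) = ΣzᵢKᵢ − 1 = 0.256 and g(1) = 1 − Σzᵢ/Kᵢ = -0.429, so a root lies in (0, 1).
Newton–Raphson from ψ₂ = 0.7:
  ψ₂ = 0.700: g = -0.1638, g' = -0.646 → ψ₂ = 0.446
  ψ₂ = 0.446: g = -0.0183, g' = -0.536 → ψ₂ = 0.412
Converged at ψ₂ = 0.412.
  benzene: x = 0.235, y = 0.553
  toluene: x = 0.341, y = 0.302
  o-xylene: x = 0.233, y = 0.081
  n-nonane: x = 0.191, y = 0.064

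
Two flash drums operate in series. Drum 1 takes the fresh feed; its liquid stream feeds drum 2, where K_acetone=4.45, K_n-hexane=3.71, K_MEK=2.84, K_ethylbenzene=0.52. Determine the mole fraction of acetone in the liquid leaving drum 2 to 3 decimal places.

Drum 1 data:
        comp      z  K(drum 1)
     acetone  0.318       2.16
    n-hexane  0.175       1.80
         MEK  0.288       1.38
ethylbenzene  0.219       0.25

x_acetone (drum 2) = 0.043

Drum 1:
Rachford–Rice: g(ψ₁) = Σ zᵢ(Kᵢ−1)/(1+ψ₁(Kᵢ−1)) = 0.
g(0) = ΣzᵢKᵢ − 1 = 0.454 and g(1) = 1 − Σzᵢ/Kᵢ = -0.329, so a root lies in (0, 1).
Newton iteration, ψ₁⁰ = 0.36:
  ψ₁ = 0.360: g = 0.2402, g' = -0.544 → ψ₁ = 0.802
  ψ₁ = 0.802: g = -0.0516, g' = -0.956 → ψ₁ = 0.748
  ψ₁ = 0.748: g = -0.0036, g' = -0.830 → ψ₁ = 0.743
Converged at ψ₁ = 0.743.
Drum-1 compositions:
  acetone: x = 0.171, y = 0.369
  n-hexane: x = 0.110, y = 0.198
  MEK: x = 0.225, y = 0.310
  ethylbenzene: x = 0.495, y = 0.124
Drum-2 feed = drum-1 liquid: z₂ = (0.1708, 0.1097, 0.2246, 0.4949).
Drum 2:
Newton–Raphson from ψ₂ = 0.33:
  ψ₂ = 0.330: g = 0.4073, g' = -1.124 → ψ₂ = 0.692
  ψ₂ = 0.692: g = 0.1032, g' = -0.677 → ψ₂ = 0.845
  ψ₂ = 0.845: g = 0.0032, g' = -0.646 → ψ₂ = 0.850
Converged at ψ₂ = 0.850.
  acetone: x = 0.043, y = 0.193
  n-hexane: x = 0.033, y = 0.123
  MEK: x = 0.088, y = 0.249
  ethylbenzene: x = 0.836, y = 0.435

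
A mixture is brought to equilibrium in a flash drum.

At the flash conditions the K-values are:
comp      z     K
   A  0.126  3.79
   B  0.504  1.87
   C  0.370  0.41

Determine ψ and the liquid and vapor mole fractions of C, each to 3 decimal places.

Newton iteration, ψ⁰ = 0.65:
  ψ = 0.650: g = 0.0509, g' = -0.618 → ψ = 0.732
  ψ = 0.732: g = -0.0011, g' = -0.648 → ψ = 0.731
Converged at ψ = 0.731.
Compositions from xᵢ = zᵢ/(1+ψ(Kᵢ−1)), yᵢ = Kᵢxᵢ:
  A: x = 0.041, y = 0.157
  B: x = 0.308, y = 0.576
  C: x = 0.650, y = 0.267

ψ = 0.731, x_C = 0.650, y_C = 0.267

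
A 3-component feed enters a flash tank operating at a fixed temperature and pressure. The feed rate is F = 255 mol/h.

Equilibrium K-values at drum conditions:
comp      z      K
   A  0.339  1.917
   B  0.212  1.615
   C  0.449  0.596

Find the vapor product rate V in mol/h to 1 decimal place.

V = 202.8 mol/h

Newton–Raphson from V/F = 0.5:
  V/F = 0.500: g = 0.0855, g' = -0.296 → V/F = 0.789
  V/F = 0.789: g = 0.0019, g' = -0.290 → V/F = 0.795
Converged at V/F = 0.795.
Then V = V/F·F = 0.7955·255 = 202.8 mol/h and L = F − V = 52.2 mol/h.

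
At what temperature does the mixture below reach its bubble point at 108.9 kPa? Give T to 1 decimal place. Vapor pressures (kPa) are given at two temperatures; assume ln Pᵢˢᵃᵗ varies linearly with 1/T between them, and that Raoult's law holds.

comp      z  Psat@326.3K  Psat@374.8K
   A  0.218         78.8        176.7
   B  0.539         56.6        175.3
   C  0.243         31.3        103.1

T = 356.2 K

Bubble-point temperature: ΣzᵢPᵢˢᵃᵗ(T) = P. Interpolate ln Pᵢˢᵃᵗ = aᵢ + bᵢ/T.
  T = 326.3 K: ΣzᵢPᵢˢᵃᵗ = 55.29 kPa
  T = 374.8 K: ΣzᵢPᵢˢᵃᵗ = 158.06 kPa
  T = 350.6 K: ΣzᵢPᵢˢᵃᵗ = 96.77 kPa
  T = 362.7 K: ΣzᵢPᵢˢᵃᵗ = 124.62 kPa
  T = 356.6 K: ΣzᵢPᵢˢᵃᵗ = 109.92 kPa
  T = 353.6 K: ΣzᵢPᵢˢᵃᵗ = 103.19 kPa
  T = 355.1 K: ΣzᵢPᵢˢᵃᵗ = 106.51 kPa
Interpolating between 355.1 K and 356.6 K gives T ≈ 356.2 K.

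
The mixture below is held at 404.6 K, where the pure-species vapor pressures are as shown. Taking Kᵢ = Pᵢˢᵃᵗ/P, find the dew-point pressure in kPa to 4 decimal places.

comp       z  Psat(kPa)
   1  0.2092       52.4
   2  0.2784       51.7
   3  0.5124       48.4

At the dew point ψ → 1, so Σzᵢ/Kᵢ = 1 with Kᵢ = Pᵢˢᵃᵗ/P ⇒ 1/P = Σzᵢ/Pᵢˢᵃᵗ.
1/P = 0.2092/52.4 + 0.2784/51.7 + 0.5124/48.4 = 0.0199641 ⇒ P = 50.0900 kPa

Pdew = 50.0900 kPa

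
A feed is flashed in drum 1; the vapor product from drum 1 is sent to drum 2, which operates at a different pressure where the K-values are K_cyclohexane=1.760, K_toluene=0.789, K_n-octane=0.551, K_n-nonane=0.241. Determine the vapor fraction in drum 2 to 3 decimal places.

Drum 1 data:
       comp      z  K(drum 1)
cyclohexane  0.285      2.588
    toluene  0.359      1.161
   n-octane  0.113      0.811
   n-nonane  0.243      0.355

V/F (drum 2) = 0.154

Drum 1:
Let ψ₁ = V/F and solve Σ zᵢ(Kᵢ−1)/(1+ψ₁(Kᵢ−1)) = 0.
Check two-phase: ΣzᵢKᵢ = 1.332 > 1 and Σzᵢ/Kᵢ = 1.243 > 1, so g(0) = 0.332 > 0 and g(1) = -0.243 < 0.
Newton iteration, ψ₁⁰ = 0.64:
  ψ₁ = 0.640: g = -0.0144, g' = -0.483 → ψ₁ = 0.610
Converged at ψ₁ = 0.610.
Drum-1 compositions:
  cyclohexane: x = 0.145, y = 0.375
  toluene: x = 0.327, y = 0.380
  n-octane: x = 0.128, y = 0.104
  n-nonane: x = 0.401, y = 0.142
Drum-2 feed = drum-1 vapor: z₂ = (0.3747, 0.3795, 0.1036, 0.1422).
Drum 2:
Material balance + equilibrium reduce to Σ zᵢ(Kᵢ−1)/(1+ψ₂(Kᵢ−1)) = 0.
Feasibility: ΣzᵢKᵢ = 1.050, Σzᵢ/Kᵢ = 1.472 — both > 1, two phases present.
Newton–Raphson from ψ₂ = 0.33:
  ψ₂ = 0.330: g = -0.0570, g' = -0.332 → ψ₂ = 0.158
  ψ₂ = 0.158: g = -0.0015, g' = -0.321 → ψ₂ = 0.154
Converged at ψ₂ = 0.154.
  cyclohexane: x = 0.335, y = 0.590
  toluene: x = 0.392, y = 0.309
  n-octane: x = 0.111, y = 0.061
  n-nonane: x = 0.161, y = 0.039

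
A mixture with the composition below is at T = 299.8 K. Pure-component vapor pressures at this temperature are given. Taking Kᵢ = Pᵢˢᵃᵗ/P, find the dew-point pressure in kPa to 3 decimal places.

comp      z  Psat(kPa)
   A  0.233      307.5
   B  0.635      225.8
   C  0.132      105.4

At the dew point ψ → 1, so Σzᵢ/Kᵢ = 1 with Kᵢ = Pᵢˢᵃᵗ/P ⇒ 1/P = Σzᵢ/Pᵢˢᵃᵗ.
1/P = 0.233/307.5 + 0.635/225.8 + 0.132/105.4 = 0.004822 ⇒ P = 207.369 kPa

Pdew = 207.369 kPa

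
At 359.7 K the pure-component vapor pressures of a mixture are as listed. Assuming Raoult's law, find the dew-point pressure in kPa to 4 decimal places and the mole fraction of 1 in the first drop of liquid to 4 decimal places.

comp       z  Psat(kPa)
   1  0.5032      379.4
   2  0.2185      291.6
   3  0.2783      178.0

At the dew point ψ → 1, so Σzᵢ/Kᵢ = 1 with Kᵢ = Pᵢˢᵃᵗ/P ⇒ 1/P = Σzᵢ/Pᵢˢᵃᵗ.
1/P = 0.5032/379.4 + 0.2185/291.6 + 0.2783/178.0 = 0.0036391 ⇒ P = 274.7931 kPa
xᵢ = zᵢP/Pᵢˢᵃᵗ ⇒ x_1 = 0.5032·274.7931/379.4 = 0.3645

Pdew = 274.7931 kPa, x_1 = 0.3645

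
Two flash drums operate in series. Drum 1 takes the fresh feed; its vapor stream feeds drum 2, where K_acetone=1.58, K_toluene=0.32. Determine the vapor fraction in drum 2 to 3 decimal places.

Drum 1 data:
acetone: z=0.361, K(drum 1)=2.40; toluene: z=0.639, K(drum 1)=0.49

Drum 1:
Binary case is linear: z₁(K₁−1)(1+ψ₁(K₂−1)) + z₂(K₂−1)(1+ψ₁(K₁−1)) = 0
⇒ ψ₁ = [z₁(K₁−1)+z₂(K₂−1)] / [−(K₁−1)(K₂−1)] = 0.1795/0.7140 = 0.251
Drum-1 compositions:
  acetone: x = 0.267, y = 0.641
  toluene: x = 0.733, y = 0.359
Drum-2 feed = drum-1 vapor: z₂ = (0.6408, 0.3592).
Drum 2:
Material balance + equilibrium reduce to Σ zᵢ(Kᵢ−1)/(1+ψ₂(Kᵢ−1)) = 0.
g(0) = ΣzᵢKᵢ − 1 = 0.127 and g(1) = 1 − Σzᵢ/Kᵢ = -0.528, so a root lies in (0, 1).
Binary case is linear: z₁(K₁−1)(1+ψ₂(K₂−1)) + z₂(K₂−1)(1+ψ₂(K₁−1)) = 0
⇒ ψ₂ = [z₁(K₁−1)+z₂(K₂−1)] / [−(K₁−1)(K₂−1)] = 0.1275/0.3944 = 0.323
  acetone: x = 0.540, y = 0.853
  toluene: x = 0.460, y = 0.147

V/F (drum 2) = 0.323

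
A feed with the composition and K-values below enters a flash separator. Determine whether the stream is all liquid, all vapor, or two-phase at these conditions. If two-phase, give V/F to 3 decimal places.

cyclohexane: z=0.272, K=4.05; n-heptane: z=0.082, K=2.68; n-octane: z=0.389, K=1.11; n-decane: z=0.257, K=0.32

ΣzᵢKᵢ = 1.835; Σzᵢ/Kᵢ = 1.251.
Both exceed 1, so a two-phase solution exists.
Material balance + equilibrium reduce to Σ zᵢ(Kᵢ−1)/(1+ψ(Kᵢ−1)) = 0.
Iterate (Newton) starting at ψ = 0.47:
  ψ = 0.470: g = 0.2017, g' = -0.760 → ψ = 0.735
  ψ = 0.735: g = 0.0076, g' = -0.766 → ψ = 0.745
Converged at ψ = 0.745.

two-phase, V/F = 0.745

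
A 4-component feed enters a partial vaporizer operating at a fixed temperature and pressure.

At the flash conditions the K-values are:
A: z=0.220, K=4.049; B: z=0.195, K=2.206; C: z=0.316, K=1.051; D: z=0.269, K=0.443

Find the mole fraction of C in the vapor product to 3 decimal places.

y_C = 0.317

Rachford–Rice: g(V/F) = Σ zᵢ(Kᵢ−1)/(1+V/F(Kᵢ−1)) = 0.
g(0) = ΣzᵢKᵢ − 1 = 0.772 and g(1) = 1 − Σzᵢ/Kᵢ = -0.051, so a root lies in (0, 1).
Iterate (Newton) starting at V/F = 0.5:
  V/F = 0.500: g = 0.2205, g' = -0.592 → V/F = 0.872
  V/F = 0.872: g = 0.0220, g' = -0.536 → V/F = 0.913
Converged at V/F = 0.913.
Compositions from xᵢ = zᵢ/(1+V/F(Kᵢ−1)), yᵢ = Kᵢxᵢ:
  A: x = 0.058, y = 0.236
  B: x = 0.093, y = 0.205
  C: x = 0.302, y = 0.317
  D: x = 0.547, y = 0.242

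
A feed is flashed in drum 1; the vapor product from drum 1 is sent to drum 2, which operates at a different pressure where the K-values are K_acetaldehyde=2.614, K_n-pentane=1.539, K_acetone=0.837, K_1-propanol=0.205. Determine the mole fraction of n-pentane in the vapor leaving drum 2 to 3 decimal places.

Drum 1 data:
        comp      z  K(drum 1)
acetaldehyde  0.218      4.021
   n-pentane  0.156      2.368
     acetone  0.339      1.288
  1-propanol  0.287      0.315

y_n-pentane (drum 2) = 0.221

Drum 1:
Material balance + equilibrium reduce to Σ zᵢ(Kᵢ−1)/(1+ψ₁(Kᵢ−1)) = 0.
Check two-phase: ΣzᵢKᵢ = 1.773 > 1 and Σzᵢ/Kᵢ = 1.294 > 1, so g(0) = 0.773 > 0 and g(1) = -0.294 < 0.
Newton–Raphson from ψ₁ = 0.5:
  ψ₁ = 0.500: g = 0.1754, g' = -0.752 → ψ₁ = 0.733
  ψ₁ = 0.733: g = -0.0031, g' = -0.828 → ψ₁ = 0.730
Converged at ψ₁ = 0.730.
Drum-1 compositions:
  acetaldehyde: x = 0.068, y = 0.274
  n-pentane: x = 0.078, y = 0.185
  acetone: x = 0.280, y = 0.361
  1-propanol: x = 0.574, y = 0.181
Drum-2 feed = drum-1 vapor: z₂ = (0.2736, 0.1849, 0.3608, 0.1807).
Drum 2:
Rachford–Rice: g(ψ₂) = Σ zᵢ(Kᵢ−1)/(1+ψ₂(Kᵢ−1)) = 0.
Check two-phase: ΣzᵢKᵢ = 1.339 > 1 and Σzᵢ/Kᵢ = 1.537 > 1, so g(0) = 0.339 > 0 and g(1) = -0.537 < 0.
Iterate (Newton) starting at ψ₂ = 0.31:
  ψ₂ = 0.310: g = 0.1271, g' = -0.568 → ψ₂ = 0.534
  ψ₂ = 0.534: g = 0.0006, g' = -0.594 → ψ₂ = 0.535
Converged at ψ₂ = 0.535.
  acetaldehyde: x = 0.147, y = 0.384
  n-pentane: x = 0.144, y = 0.221
  acetone: x = 0.395, y = 0.331
  1-propanol: x = 0.314, y = 0.064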